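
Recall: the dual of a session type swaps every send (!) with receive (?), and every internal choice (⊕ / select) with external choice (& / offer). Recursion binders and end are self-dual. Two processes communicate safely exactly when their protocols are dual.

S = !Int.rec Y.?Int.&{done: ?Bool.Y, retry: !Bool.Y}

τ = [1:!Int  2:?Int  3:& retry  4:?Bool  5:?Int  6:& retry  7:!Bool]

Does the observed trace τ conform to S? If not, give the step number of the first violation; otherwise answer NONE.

4

@1 !Int  match  cont: rec Y.…
@2 ?Int  match  cont: &{done: ?Bool.rec Y.…, retry: !Bool.rec Y.…}
@3 & retry  match  cont: !Bool.rec Y.…
@4 got ?Bool, protocol expects !Bool  ✗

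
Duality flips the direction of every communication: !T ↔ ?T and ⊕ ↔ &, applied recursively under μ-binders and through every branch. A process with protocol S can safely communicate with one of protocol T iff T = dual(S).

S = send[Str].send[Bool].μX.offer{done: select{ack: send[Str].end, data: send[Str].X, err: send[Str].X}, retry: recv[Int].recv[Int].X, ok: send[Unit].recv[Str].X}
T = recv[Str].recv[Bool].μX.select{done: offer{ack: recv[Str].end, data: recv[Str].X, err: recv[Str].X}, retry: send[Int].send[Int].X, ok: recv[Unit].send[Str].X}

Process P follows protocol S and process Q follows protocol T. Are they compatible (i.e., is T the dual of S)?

send[Str] | recv[Str]  ok
  send[Bool] | recv[Bool]  ok
    μX | μX  ok (μ self-dual)
      offer{done,retry,ok} | select{done,retry,ok}  ok label sets agree
        case done:
          select{ack,data,err} | offer{ack,data,err}  ok label sets agree
            case ack:
              send[Str] | recv[Str]  ok
                end | end  ok
            case data:
              send[Str] | recv[Str]  ok
                X | X  ok
            case err:
              send[Str] | recv[Str]  ok
                X | X  ok
        case retry:
          recv[Int] | send[Int]  ok
            recv[Int] | send[Int]  ok
              X | X  ok
        case ok:
          send[Unit] | recv[Unit]  ok
            recv[Str] | send[Str]  ok
              X | X  ok

YES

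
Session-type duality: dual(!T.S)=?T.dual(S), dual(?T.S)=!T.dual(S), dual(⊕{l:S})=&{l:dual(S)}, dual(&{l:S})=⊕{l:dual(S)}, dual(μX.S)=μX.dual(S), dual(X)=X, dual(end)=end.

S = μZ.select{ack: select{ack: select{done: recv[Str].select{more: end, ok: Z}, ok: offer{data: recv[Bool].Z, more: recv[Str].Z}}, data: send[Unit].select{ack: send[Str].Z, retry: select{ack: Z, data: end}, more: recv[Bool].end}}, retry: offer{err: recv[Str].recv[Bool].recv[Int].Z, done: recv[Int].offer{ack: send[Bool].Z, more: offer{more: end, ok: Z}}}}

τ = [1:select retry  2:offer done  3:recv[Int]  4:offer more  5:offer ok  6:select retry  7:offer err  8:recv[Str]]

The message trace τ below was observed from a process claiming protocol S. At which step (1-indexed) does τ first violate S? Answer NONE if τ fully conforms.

NONE

step 1: select retry  ok  cont: offer{err: recv[Str].recv[Bool].recv[Int].μZ.…, done: recv[Int].offer{ack: send[Bool].μZ.…, more: offer{more: end, ok: μZ.…}}}
step 2: offer done  ok  cont: recv[Int].offer{ack: send[Bool].μZ.…, more: offer{more: end, ok: μZ.…}}
step 3: recv[Int]  ok  cont: offer{ack: send[Bool].μZ.…, more: offer{more: end, ok: μZ.…}}
step 4: offer more  ok  cont: offer{more: end, ok: μZ.…}
step 5: offer ok  ok  cont: μZ.…
step 6: select retry  ok  cont: offer{err: recv[Str].recv[Bool].recv[Int].μZ.…, done: recv[Int].offer{ack: send[Bool].μZ.…, more: offer{more: end, ok: μZ.…}}}
step 7: offer err  ok  cont: recv[Str].recv[Bool].recv[Int].μZ.…
step 8: recv[Str]  ok  cont: recv[Bool].recv[Int].μZ.…
τ conforms to S (length 8)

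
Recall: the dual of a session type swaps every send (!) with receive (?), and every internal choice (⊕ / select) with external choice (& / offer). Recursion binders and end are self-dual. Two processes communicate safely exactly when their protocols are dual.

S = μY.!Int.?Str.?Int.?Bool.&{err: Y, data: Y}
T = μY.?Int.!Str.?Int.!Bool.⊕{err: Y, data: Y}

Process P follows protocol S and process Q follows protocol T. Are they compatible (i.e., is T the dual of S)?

NO

μY | μY  match (binder kept)
  !Int | ?Int  match
    ?Str | !Str  match
      ?Int | ?Int  ✗ same direction on both sides — not dual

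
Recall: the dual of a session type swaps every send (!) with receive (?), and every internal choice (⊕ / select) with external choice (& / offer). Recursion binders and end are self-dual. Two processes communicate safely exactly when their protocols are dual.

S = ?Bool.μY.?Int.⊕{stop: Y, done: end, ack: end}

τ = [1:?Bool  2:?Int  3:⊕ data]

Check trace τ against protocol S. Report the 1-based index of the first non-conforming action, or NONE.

@1 ?Bool  ✓  state: μY.…
@2 ?Int  ✓  state: ⊕{stop: μY.…, done: end, ack: end}
@3 got ⊕ data, protocol expects ⊕ stop or ⊕ done or ⊕ ack  ✗

3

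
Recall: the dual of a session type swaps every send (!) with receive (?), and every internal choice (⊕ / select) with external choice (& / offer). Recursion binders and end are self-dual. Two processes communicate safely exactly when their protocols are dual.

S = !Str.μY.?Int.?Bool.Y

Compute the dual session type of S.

?Str.μY.!Int.!Bool.Y

!Str = ?Str
  μY = μY  (rec unchanged)
    ?Int = !Int
      ?Bool = !Bool
        Y self-dual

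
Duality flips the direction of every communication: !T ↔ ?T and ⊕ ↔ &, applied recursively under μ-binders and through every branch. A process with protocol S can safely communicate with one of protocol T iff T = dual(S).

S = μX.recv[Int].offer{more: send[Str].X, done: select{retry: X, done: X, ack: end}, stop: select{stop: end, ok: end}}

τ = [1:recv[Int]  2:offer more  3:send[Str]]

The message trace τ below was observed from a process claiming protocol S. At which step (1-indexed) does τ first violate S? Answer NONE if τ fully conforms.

[1] recv[Int]  ok  now at offer{more: send[Str].μX.…, done: select{retry: μX.…, done: μX.…, ack: end}, stop: select{stop: end, ok: end}}
[2] offer more  ok  now at send[Str].μX.…
[3] send[Str]  ok  now at μX.…
τ conforms to S (length 3)

NONE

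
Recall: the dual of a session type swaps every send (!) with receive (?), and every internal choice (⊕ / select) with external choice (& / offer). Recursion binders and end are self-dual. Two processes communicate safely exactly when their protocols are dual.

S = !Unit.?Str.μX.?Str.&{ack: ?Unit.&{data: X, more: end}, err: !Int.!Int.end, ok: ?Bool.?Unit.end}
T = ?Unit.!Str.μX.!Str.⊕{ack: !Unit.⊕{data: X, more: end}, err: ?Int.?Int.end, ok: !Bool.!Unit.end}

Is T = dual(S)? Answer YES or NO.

YES

!Unit ‖ ?Unit  ✓
  ?Str ‖ !Str  ✓
    μX ‖ μX  ✓ (rec unchanged)
      ?Str ‖ !Str  ✓
        &{ack,err,ok} ‖ ⊕{ack,err,ok}  ✓ labels match
          [ack]
            ?Unit ‖ !Unit  ✓
              &{data,more} ‖ ⊕{data,more}  ✓ labels match
                [data]
                  X ‖ X  ✓
                [more]
                  end ‖ end  ✓
          [err]
            !Int ‖ ?Int  ✓
              !Int ‖ ?Int  ✓
                end ‖ end  ✓
          [ok]
            ?Bool ‖ !Bool  ✓
              ?Unit ‖ !Unit  ✓
                end ‖ end  ✓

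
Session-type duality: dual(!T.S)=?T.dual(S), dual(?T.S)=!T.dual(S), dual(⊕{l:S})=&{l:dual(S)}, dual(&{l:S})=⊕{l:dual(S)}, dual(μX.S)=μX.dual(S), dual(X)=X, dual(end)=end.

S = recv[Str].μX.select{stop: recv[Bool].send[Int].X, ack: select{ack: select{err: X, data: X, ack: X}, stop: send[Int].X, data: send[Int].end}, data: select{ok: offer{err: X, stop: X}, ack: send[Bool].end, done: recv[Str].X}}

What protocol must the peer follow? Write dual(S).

send[Str].μX.offer{stop: send[Bool].recv[Int].X, ack: offer{ack: offer{err: X, data: X, ack: X}, stop: recv[Int].X, data: recv[Int].end}, data: offer{ok: select{err: X, stop: X}, ack: recv[Bool].end, done: send[Str].X}}

recv[Str] = send[Str]
  μX = μX  (rec unchanged)
    select{stop,ack,data} = offer{stop,ack,data}  (select→offer)
      case stop:
        recv[Bool] = send[Bool]
          send[Int] = recv[Int]
            dual(X) = X
      case ack:
        select{ack,stop,data} = offer{ack,stop,data}  (select→offer)
          case ack:
            select{err,data,ack} = offer{err,data,ack}  (select→offer)
              case err:
                dual(X) = X
              case data:
                dual(X) = X
              case ack:
                dual(X) = X
          case stop:
            send[Int] = recv[Int]
              dual(X) = X
          case data:
            send[Int] = recv[Int]
              dual(end) = end
      case data:
        select{ok,ack,done} = offer{ok,ack,done}  (select→offer)
          case ok:
            offer{err,stop} = select{err,stop}  (external→internal)
              case err:
                dual(X) = X
              case stop:
                dual(X) = X
          case ack:
            send[Bool] = recv[Bool]
              dual(end) = end
          case done:
            recv[Str] = send[Str]
              dual(X) = X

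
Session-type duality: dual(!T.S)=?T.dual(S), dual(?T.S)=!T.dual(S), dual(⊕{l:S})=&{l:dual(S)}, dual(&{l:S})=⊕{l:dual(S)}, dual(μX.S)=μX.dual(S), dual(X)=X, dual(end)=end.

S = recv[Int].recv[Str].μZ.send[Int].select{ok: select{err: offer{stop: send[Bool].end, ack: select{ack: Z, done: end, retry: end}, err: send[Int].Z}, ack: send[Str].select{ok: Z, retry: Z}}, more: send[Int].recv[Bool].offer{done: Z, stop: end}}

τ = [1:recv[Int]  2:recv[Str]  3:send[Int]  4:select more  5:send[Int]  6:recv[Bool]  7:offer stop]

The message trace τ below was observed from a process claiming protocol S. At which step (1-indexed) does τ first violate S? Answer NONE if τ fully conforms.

@1 recv[Int]  match  residual = recv[Str].μZ.…
@2 recv[Str]  match  residual = μZ.…
@3 send[Int]  match  residual = select{ok: select{err: offer{stop: send[Bool].end, ack: select{ack: μZ.…, done: end, retry: end}, err: send[Int].μZ.…}, ack: send[Str].select{ok: μZ.…, retry: μZ.…}}, more: send[Int].recv[Bool].offer{done: μZ.…, stop: end}}
@4 select more  match  residual = send[Int].recv[Bool].offer{done: μZ.…, stop: end}
@5 send[Int]  match  residual = recv[Bool].offer{done: μZ.…, stop: end}
@6 recv[Bool]  match  residual = offer{done: μZ.…, stop: end}
@7 offer stop  match  residual = end
trace exhausted — no violation

NONE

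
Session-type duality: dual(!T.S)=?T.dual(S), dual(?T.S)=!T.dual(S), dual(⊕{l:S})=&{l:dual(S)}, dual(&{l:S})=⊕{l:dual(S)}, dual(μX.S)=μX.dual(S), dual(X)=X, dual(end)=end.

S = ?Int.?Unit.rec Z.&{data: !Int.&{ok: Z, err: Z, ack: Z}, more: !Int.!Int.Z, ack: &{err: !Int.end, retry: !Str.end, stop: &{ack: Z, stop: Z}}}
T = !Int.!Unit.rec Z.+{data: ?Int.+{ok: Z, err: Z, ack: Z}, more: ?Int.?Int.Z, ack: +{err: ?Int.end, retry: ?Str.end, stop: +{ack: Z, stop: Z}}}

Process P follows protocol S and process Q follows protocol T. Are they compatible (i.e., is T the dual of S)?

YES

?Int vs !Int  ✓
  ?Unit vs !Unit  ✓
    rec Z vs rec Z  ✓ (binder kept)
      &{data,more,ack} vs +{data,more,ack}  ✓ label sets agree
        case data:
          !Int vs ?Int  ✓
            &{ok,err,ack} vs +{ok,err,ack}  ✓ label sets agree
              case ok:
                Z vs Z  ✓
              case err:
                Z vs Z  ✓
              case ack:
                Z vs Z  ✓
        case more:
          !Int vs ?Int  ✓
            !Int vs ?Int  ✓
              Z vs Z  ✓
        case ack:
          &{err,retry,stop} vs +{err,retry,stop}  ✓ label sets agree
            case err:
              !Int vs ?Int  ✓
                end vs end  ✓
            case retry:
              !Str vs ?Str  ✓
                end vs end  ✓
            case stop:
              &{ack,stop} vs +{ack,stop}  ✓ label sets agree
                case ack:
                  Z vs Z  ✓
                case stop:
                  Z vs Z  ✓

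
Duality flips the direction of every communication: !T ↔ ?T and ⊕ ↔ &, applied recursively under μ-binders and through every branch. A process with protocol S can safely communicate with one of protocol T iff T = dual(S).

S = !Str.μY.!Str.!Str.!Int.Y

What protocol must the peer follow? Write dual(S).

?Str.μY.?Str.?Str.?Int.Y

!Str = ?Str
  μY = μY  (rec unchanged)
    !Str = ?Str
      !Str = ?Str
        !Int = ?Int
          dual(Y) = Y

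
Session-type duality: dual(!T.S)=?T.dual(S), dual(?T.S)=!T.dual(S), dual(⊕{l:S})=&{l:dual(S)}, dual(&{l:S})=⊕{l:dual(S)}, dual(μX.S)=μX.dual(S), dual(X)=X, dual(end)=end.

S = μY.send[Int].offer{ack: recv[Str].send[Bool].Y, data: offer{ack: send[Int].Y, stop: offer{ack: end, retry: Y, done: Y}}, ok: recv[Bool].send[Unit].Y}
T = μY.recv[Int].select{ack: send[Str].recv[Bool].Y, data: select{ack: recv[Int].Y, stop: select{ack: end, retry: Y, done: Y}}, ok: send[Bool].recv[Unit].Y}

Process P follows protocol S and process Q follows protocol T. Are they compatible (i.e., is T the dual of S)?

μY | μY  ok (μ self-dual)
  send[Int] | recv[Int]  ok
    offer{ack,data,ok} | select{ack,data,ok}  ok label sets agree
      case ack:
        recv[Str] | send[Str]  ok
          send[Bool] | recv[Bool]  ok
            Y | Y  ok
      case data:
        offer{ack,stop} | select{ack,stop}  ok label sets agree
          case ack:
            send[Int] | recv[Int]  ok
              Y | Y  ok
          case stop:
            offer{ack,retry,done} | select{ack,retry,done}  ok label sets agree
              case ack:
                end | end  ok
              case retry:
                Y | Y  ok
              case done:
                Y | Y  ok
      case ok:
        recv[Bool] | send[Bool]  ok
          send[Unit] | recv[Unit]  ok
            Y | Y  ok

YES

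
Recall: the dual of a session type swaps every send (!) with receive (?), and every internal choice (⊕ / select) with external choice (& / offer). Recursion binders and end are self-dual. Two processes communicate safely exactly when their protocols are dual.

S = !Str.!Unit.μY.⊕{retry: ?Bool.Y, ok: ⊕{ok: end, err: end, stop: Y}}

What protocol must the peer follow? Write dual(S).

?Str.?Unit.μY.&{retry: !Bool.Y, ok: &{ok: end, err: end, stop: Y}}

!Str = ?Str
  !Unit = ?Unit
    μY = μY  (binder kept)
      ⊕{retry,ok} = &{retry,ok}  (internal→external)
        case retry:
          ?Bool = !Bool
            dual(Y) = Y
        case ok:
          ⊕{ok,err,stop} = &{ok,err,stop}  (internal→external)
            case ok:
              dual(end) = end
            case err:
              dual(end) = end
            case stop:
              dual(Y) = Y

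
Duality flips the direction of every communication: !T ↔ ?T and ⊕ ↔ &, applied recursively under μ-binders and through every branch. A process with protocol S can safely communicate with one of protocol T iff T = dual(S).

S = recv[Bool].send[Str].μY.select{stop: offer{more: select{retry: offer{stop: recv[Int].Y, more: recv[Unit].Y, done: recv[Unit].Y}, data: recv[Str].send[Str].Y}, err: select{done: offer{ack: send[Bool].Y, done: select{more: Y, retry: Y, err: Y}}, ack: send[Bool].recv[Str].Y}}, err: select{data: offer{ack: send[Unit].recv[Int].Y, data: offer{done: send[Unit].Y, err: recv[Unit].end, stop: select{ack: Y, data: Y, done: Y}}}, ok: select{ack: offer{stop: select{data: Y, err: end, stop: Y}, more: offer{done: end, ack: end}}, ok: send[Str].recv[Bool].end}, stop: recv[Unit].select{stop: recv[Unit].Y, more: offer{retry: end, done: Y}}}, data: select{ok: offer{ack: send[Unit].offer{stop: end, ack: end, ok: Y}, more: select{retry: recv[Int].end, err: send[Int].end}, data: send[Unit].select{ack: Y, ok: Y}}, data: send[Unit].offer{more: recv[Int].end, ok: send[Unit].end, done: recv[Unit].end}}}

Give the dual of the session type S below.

send[Bool].recv[Str].μY.offer{stop: select{more: offer{retry: select{stop: send[Int].Y, more: send[Unit].Y, done: send[Unit].Y}, data: send[Str].recv[Str].Y}, err: offer{done: select{ack: recv[Bool].Y, done: offer{more: Y, retry: Y, err: Y}}, ack: recv[Bool].send[Str].Y}}, err: offer{data: select{ack: recv[Unit].send[Int].Y, data: select{done: recv[Unit].Y, err: send[Unit].end, stop: offer{ack: Y, data: Y, done: Y}}}, ok: offer{ack: select{stop: offer{data: Y, err: end, stop: Y}, more: select{done: end, ack: end}}, ok: recv[Str].send[Bool].end}, stop: send[Unit].offer{stop: send[Unit].Y, more: select{retry: end, done: Y}}}, data: offer{ok: select{ack: recv[Unit].select{stop: end, ack: end, ok: Y}, more: offer{retry: send[Int].end, err: recv[Int].end}, data: recv[Unit].offer{ack: Y, ok: Y}}, data: recv[Unit].select{more: send[Int].end, ok: recv[Unit].end, done: send[Unit].end}}}

recv[Bool] = send[Bool]
  send[Str] = recv[Str]
    μY = μY  (binder kept)
      select{stop,err,data} = offer{stop,err,data}  (internal→external)
        [stop]
          offer{more,err} = select{more,err}  (&→⊕)
            [more]
              select{retry,data} = offer{retry,data}  (internal→external)
                [retry]
                  offer{stop,more,done} = select{stop,more,done}  (&→⊕)
                    [stop]
                      recv[Int] = send[Int]
                        Y self-dual
                    [more]
                      recv[Unit] = send[Unit]
                        Y self-dual
                    [done]
                      recv[Unit] = send[Unit]
                        Y self-dual
                [data]
                  recv[Str] = send[Str]
                    send[Str] = recv[Str]
                      Y self-dual
            [err]
              select{done,ack} = offer{done,ack}  (internal→external)
                [done]
                  offer{ack,done} = select{ack,done}  (&→⊕)
                    [ack]
                      send[Bool] = recv[Bool]
                        Y self-dual
                    [done]
                      select{more,retry,err} = offer{more,retry,err}  (internal→external)
                        [more]
                          Y self-dual
                        [retry]
                          Y self-dual
                        [err]
                          Y self-dual
                [ack]
                  send[Bool] = recv[Bool]
                    recv[Str] = send[Str]
                      Y self-dual
        [err]
          select{data,ok,stop} = offer{data,ok,stop}  (internal→external)
            [data]
              offer{ack,data} = select{ack,data}  (&→⊕)
                [ack]
                  send[Unit] = recv[Unit]
                    recv[Int] = send[Int]
                      Y self-dual
                [data]
                  offer{done,err,stop} = select{done,err,stop}  (&→⊕)
                    [done]
                      send[Unit] = recv[Unit]
                        Y self-dual
                    [err]
                      recv[Unit] = send[Unit]
                        end self-dual
                    [stop]
                      select{ack,data,done} = offer{ack,data,done}  (internal→external)
                        [ack]
                          Y self-dual
                        [data]
                          Y self-dual
                        [done]
                          Y self-dual
            [ok]
              select{ack,ok} = offer{ack,ok}  (internal→external)
                [ack]
                  offer{stop,more} = select{stop,more}  (&→⊕)
                    [stop]
                      select{data,err,stop} = offer{data,err,stop}  (internal→external)
                        [data]
                          Y self-dual
                        [err]
                          end self-dual
                        [stop]
                          Y self-dual
                    [more]
                      offer{done,ack} = select{done,ack}  (&→⊕)
                        [done]
                          end self-dual
                        [ack]
                          end self-dual
                [ok]
                  send[Str] = recv[Str]
                    recv[Bool] = send[Bool]
                      end self-dual
            [stop]
              recv[Unit] = send[Unit]
                select{stop,more} = offer{stop,more}  (internal→external)
                  [stop]
                    recv[Unit] = send[Unit]
                      Y self-dual
                  [more]
                    offer{retry,done} = select{retry,done}  (&→⊕)
                      [retry]
                        end self-dual
                      [done]
                        Y self-dual
        [data]
          select{ok,data} = offer{ok,data}  (internal→external)
            [ok]
              offer{ack,more,data} = select{ack,more,data}  (&→⊕)
                [ack]
                  send[Unit] = recv[Unit]
                    offer{stop,ack,ok} = select{stop,ack,ok}  (&→⊕)
                      [stop]
                        end self-dual
                      [ack]
                        end self-dual
                      [ok]
                        Y self-dual
                [more]
                  select{retry,err} = offer{retry,err}  (internal→external)
                    [retry]
                      recv[Int] = send[Int]
                        end self-dual
                    [err]
                      send[Int] = recv[Int]
                        end self-dual
                [data]
                  send[Unit] = recv[Unit]
                    select{ack,ok} = offer{ack,ok}  (internal→external)
                      [ack]
                        Y self-dual
                      [ok]
                        Y self-dual
            [data]
              send[Unit] = recv[Unit]
                offer{more,ok,done} = select{more,ok,done}  (&→⊕)
                  [more]
                    recv[Int] = send[Int]
                      end self-dual
                  [ok]
                    send[Unit] = recv[Unit]
                      end self-dual
                  [done]
                    recv[Unit] = send[Unit]
                      end self-dual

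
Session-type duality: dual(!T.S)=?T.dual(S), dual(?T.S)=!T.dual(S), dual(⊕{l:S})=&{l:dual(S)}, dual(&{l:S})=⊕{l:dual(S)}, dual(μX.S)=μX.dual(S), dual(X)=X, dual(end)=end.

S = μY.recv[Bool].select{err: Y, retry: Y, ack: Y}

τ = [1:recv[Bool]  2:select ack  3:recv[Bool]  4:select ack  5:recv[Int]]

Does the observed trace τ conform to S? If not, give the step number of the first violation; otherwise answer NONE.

5

step 1: recv[Bool]  ok  cont: select{err: μY.…, retry: μY.…, ack: μY.…}
step 2: select ack  ok  cont: μY.…
step 3: recv[Bool]  ok  cont: select{err: μY.…, retry: μY.…, ack: μY.…}
step 4: select ack  ok  cont: μY.…
step 5: got recv[Int], protocol expects recv[Bool]  ✗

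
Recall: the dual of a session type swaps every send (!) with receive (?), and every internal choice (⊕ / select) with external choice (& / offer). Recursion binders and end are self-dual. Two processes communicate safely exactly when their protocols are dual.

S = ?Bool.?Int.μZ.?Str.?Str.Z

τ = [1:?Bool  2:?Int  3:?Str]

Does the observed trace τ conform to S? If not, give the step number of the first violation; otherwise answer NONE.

NONE

step 1: ?Bool  match  residual = ?Int.μZ.…
step 2: ?Int  match  residual = μZ.…
step 3: ?Str  match  residual = ?Str.μZ.…
trace exhausted — no violation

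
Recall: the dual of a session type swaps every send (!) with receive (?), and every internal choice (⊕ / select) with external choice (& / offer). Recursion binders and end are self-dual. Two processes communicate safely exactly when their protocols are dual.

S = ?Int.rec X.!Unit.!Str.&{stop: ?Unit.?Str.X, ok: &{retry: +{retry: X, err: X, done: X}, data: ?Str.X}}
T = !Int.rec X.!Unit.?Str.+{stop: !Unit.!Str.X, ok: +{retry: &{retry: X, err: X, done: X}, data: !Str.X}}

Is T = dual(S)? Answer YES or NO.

?Int ‖ !Int  ok
  rec X ‖ rec X  ok (binder kept)
    !Unit ‖ !Unit  ✗ same direction on both sides — not dual

NO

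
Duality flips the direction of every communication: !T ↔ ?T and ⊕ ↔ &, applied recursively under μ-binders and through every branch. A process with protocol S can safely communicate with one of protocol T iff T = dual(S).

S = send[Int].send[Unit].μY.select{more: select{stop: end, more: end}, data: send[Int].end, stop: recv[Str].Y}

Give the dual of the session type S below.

send[Int] ↦ recv[Int]
  send[Unit] ↦ recv[Unit]
    μY ↦ μY  (μ self-dual)
      select{more,data,stop} ↦ offer{more,data,stop}  (internal→external)
        • more:
          select{stop,more} ↦ offer{stop,more}  (internal→external)
            • stop:
              end self-dual
            • more:
              end self-dual
        • data:
          send[Int] ↦ recv[Int]
            end self-dual
        • stop:
          recv[Str] ↦ send[Str]
            Y self-dual

recv[Int].recv[Unit].μY.offer{more: offer{stop: end, more: end}, data: recv[Int].end, stop: send[Str].Y}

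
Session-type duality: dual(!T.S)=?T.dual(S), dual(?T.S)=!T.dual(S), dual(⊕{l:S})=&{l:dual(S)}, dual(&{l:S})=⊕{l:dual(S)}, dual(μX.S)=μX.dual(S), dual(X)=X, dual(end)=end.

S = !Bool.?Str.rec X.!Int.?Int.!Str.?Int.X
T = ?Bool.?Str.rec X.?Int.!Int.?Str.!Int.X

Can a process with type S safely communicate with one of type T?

!Bool | ?Bool  ok
  ?Str | ?Str  ✗ same direction on both sides — not dual

NO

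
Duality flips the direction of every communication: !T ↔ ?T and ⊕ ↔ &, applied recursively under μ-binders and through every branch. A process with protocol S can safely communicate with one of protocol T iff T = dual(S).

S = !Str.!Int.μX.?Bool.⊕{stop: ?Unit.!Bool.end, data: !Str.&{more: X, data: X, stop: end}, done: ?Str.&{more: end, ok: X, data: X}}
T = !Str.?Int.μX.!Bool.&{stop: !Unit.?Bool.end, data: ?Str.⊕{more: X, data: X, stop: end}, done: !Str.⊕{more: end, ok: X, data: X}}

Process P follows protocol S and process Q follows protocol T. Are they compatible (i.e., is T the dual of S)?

NO

!Str ‖ !Str  ✗ same direction on both sides — not dual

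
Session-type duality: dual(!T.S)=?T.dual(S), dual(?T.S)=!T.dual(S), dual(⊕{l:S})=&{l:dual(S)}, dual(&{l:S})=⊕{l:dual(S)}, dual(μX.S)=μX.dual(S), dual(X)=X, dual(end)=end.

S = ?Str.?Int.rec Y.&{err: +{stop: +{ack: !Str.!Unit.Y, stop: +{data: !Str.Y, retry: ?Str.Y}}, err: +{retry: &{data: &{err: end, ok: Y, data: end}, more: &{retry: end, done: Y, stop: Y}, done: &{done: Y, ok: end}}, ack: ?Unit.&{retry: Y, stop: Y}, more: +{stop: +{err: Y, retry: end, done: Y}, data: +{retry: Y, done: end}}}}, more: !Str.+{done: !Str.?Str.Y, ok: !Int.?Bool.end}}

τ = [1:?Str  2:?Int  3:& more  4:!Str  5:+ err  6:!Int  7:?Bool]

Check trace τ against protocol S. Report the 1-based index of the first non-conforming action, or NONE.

5

[1] ?Str  ok  now at ?Int.rec Y.…
[2] ?Int  ok  now at rec Y.…
[3] & more  ok  now at !Str.+{done: !Str.?Str.rec Y.…, ok: !Int.?Bool.end}
[4] !Str  ok  now at +{done: !Str.?Str.rec Y.…, ok: !Int.?Bool.end}
[5] got + err, protocol expects + done or + ok  ✗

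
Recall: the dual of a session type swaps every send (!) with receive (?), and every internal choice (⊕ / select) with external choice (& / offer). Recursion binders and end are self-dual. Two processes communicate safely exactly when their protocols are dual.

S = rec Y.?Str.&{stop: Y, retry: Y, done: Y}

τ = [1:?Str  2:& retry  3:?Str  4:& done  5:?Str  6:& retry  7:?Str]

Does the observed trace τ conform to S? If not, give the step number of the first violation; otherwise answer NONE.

NONE

@1 ?Str  ok  state: &{stop: rec Y.…, retry: rec Y.…, done: rec Y.…}
@2 & retry  ok  state: rec Y.…
@3 ?Str  ok  state: &{stop: rec Y.…, retry: rec Y.…, done: rec Y.…}
@4 & done  ok  state: rec Y.…
@5 ?Str  ok  state: &{stop: rec Y.…, retry: rec Y.…, done: rec Y.…}
@6 & retry  ok  state: rec Y.…
@7 ?Str  ok  state: &{stop: rec Y.…, retry: rec Y.…, done: rec Y.…}
trace exhausted — no violation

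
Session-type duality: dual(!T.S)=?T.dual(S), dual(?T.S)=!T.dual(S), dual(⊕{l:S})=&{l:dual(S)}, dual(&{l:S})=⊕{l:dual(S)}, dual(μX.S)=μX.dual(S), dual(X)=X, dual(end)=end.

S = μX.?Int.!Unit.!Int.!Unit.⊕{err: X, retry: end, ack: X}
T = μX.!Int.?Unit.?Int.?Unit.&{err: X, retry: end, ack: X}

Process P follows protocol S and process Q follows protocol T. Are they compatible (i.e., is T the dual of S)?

μX vs μX  ok (rec unchanged)
  ?Int vs !Int  ok
    !Unit vs ?Unit  ok
      !Int vs ?Int  ok
        !Unit vs ?Unit  ok
          ⊕{err,retry,ack} vs &{err,retry,ack}  ok label sets agree
            • err:
              X vs X  ok
            • retry:
              end vs end  ok
            • ack:
              X vs X  ok

YES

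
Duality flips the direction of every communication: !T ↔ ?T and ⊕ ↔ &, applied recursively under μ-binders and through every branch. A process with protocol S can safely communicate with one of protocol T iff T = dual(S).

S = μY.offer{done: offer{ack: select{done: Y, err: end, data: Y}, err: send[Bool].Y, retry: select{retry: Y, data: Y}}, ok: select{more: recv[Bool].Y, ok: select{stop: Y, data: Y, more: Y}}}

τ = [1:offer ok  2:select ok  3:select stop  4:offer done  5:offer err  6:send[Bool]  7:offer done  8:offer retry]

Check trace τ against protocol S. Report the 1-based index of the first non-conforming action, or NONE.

NONE

step 1: offer ok  ok  state: select{more: recv[Bool].μY.…, ok: select{stop: μY.…, data: μY.…, more: μY.…}}
step 2: select ok  ok  state: select{stop: μY.…, data: μY.…, more: μY.…}
step 3: select stop  ok  state: μY.…
step 4: offer done  ok  state: offer{ack: select{done: μY.…, err: end, data: μY.…}, err: send[Bool].μY.…, retry: select{retry: μY.…, data: μY.…}}
step 5: offer err  ok  state: send[Bool].μY.…
step 6: send[Bool]  ok  state: μY.…
step 7: offer done  ok  state: offer{ack: select{done: μY.…, err: end, data: μY.…}, err: send[Bool].μY.…, retry: select{retry: μY.…, data: μY.…}}
step 8: offer retry  ok  state: select{retry: μY.…, data: μY.…}
trace exhausted — no violation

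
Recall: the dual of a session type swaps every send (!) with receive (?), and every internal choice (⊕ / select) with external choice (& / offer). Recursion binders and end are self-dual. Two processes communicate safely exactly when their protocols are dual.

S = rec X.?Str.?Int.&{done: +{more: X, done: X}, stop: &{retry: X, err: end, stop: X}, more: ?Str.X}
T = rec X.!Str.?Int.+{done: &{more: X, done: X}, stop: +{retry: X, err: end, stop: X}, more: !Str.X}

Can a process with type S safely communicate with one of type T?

rec X | rec X  ok (μ self-dual)
  ?Str | !Str  ok
    ?Int | ?Int  ✗ same direction on both sides — not dual

NO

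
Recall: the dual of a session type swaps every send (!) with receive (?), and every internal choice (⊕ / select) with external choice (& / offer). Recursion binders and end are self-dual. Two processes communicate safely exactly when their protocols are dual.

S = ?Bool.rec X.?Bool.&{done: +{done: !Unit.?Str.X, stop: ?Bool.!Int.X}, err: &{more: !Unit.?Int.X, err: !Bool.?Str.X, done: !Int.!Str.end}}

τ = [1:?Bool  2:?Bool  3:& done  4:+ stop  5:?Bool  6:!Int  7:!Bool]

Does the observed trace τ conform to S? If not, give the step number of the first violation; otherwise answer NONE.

7

@1 ?Bool  match  residual = rec X.…
@2 ?Bool  match  residual = &{done: +{done: !Unit.?Str.rec X.…, stop: ?Bool.!Int.rec X.…}, err: &{more: !Unit.?Int.rec X.…, err: !Bool.?Str.rec X.…, done: !Int.!Str.end}}
@3 & done  match  residual = +{done: !Unit.?Str.rec X.…, stop: ?Bool.!Int.rec X.…}
@4 + stop  match  residual = ?Bool.!Int.rec X.…
@5 ?Bool  match  residual = !Int.rec X.…
@6 !Int  match  residual = rec X.…
@7 got !Bool, protocol expects ?Bool  ✗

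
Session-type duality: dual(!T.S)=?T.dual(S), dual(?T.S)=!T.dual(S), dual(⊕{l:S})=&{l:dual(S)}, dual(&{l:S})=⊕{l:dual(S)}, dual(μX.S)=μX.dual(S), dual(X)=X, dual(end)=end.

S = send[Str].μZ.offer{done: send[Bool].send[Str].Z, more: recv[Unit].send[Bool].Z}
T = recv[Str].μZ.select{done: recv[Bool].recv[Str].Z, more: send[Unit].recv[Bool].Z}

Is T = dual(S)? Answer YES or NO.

send[Str] | recv[Str]  match
  μZ | μZ  match (μ self-dual)
    offer{done,more} | select{done,more}  match label sets agree
      case done:
        send[Bool] | recv[Bool]  match
          send[Str] | recv[Str]  match
            Z | Z  match
      case more:
        recv[Unit] | send[Unit]  match
          send[Bool] | recv[Bool]  match
            Z | Z  match

YES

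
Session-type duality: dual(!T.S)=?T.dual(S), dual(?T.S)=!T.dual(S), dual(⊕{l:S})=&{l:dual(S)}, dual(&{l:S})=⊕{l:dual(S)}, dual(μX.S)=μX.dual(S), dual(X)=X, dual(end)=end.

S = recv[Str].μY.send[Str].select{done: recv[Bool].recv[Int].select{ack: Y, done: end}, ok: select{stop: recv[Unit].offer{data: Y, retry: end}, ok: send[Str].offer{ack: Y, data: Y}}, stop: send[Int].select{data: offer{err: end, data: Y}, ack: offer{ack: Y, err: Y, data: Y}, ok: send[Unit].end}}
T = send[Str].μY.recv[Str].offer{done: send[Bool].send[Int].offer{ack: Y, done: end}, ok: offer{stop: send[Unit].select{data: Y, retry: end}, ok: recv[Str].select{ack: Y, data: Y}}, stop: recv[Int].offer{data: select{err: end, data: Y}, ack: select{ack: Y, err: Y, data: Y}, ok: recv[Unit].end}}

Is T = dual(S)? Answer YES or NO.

recv[Str] | send[Str]  match
  μY | μY  match (rec unchanged)
    send[Str] | recv[Str]  match
      select{done,ok,stop} | offer{done,ok,stop}  match same labels
        [done]
          recv[Bool] | send[Bool]  match
            recv[Int] | send[Int]  match
              select{ack,done} | offer{ack,done}  match same labels
                [ack]
                  Y | Y  match
                [done]
                  end | end  match
        [ok]
          select{stop,ok} | offer{stop,ok}  match same labels
            [stop]
              recv[Unit] | send[Unit]  match
                offer{data,retry} | select{data,retry}  match same labels
                  [data]
                    Y | Y  match
                  [retry]
                    end | end  match
            [ok]
              send[Str] | recv[Str]  match
                offer{ack,data} | select{ack,data}  match same labels
                  [ack]
                    Y | Y  match
                  [data]
                    Y | Y  match
        [stop]
          send[Int] | recv[Int]  match
            select{data,ack,ok} | offer{data,ack,ok}  match same labels
              [data]
                offer{err,data} | select{err,data}  match same labels
                  [err]
                    end | end  match
                  [data]
                    Y | Y  match
              [ack]
                offer{ack,err,data} | select{ack,err,data}  match same labels
                  [ack]
                    Y | Y  match
                  [err]
                    Y | Y  match
                  [data]
                    Y | Y  match
              [ok]
                send[Unit] | recv[Unit]  match
                  end | end  match

YES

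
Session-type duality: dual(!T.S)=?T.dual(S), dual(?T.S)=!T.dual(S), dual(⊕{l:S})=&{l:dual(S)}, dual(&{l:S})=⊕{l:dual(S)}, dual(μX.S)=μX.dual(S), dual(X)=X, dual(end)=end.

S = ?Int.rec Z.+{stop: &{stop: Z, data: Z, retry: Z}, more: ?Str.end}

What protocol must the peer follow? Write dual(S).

!Int.rec Z.&{stop: +{stop: Z, data: Z, retry: Z}, more: !Str.end}

?Int ↦ !Int
  rec Z ↦ rec Z  (binder kept)
    +{stop,more} ↦ &{stop,more}  (⊕→&)
      • stop:
        &{stop,data,retry} ↦ +{stop,data,retry}  (external→internal)
          • stop:
            Z self-dual
          • data:
            Z self-dual
          • retry:
            Z self-dual
      • more:
        ?Str ↦ !Str
          end self-dual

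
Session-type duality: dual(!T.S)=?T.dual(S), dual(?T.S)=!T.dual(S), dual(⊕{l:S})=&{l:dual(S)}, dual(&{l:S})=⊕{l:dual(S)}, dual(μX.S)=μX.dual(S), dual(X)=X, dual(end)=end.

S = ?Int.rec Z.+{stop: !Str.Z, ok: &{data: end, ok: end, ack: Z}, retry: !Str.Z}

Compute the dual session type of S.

?Int ↦ !Int
  rec Z ↦ rec Z  (binder kept)
    +{stop,ok,retry} ↦ &{stop,ok,retry}  (⊕→&)
      case stop:
        !Str ↦ ?Str
          Z ↦ Z
      case ok:
        &{data,ok,ack} ↦ +{data,ok,ack}  (&→⊕)
          case data:
            end ↦ end
          case ok:
            end ↦ end
          case ack:
            Z ↦ Z
      case retry:
        !Str ↦ ?Str
          Z ↦ Z

!Int.rec Z.&{stop: ?Str.Z, ok: +{data: end, ok: end, ack: Z}, retry: ?Str.Z}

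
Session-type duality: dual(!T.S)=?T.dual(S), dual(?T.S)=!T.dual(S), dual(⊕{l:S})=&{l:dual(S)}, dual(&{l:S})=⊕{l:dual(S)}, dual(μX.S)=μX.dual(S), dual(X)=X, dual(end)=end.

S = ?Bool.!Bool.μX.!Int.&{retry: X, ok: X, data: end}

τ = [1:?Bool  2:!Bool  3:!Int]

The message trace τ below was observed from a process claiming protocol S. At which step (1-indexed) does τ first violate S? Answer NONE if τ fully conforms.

NONE

@1 ?Bool  ✓  cont: !Bool.μX.…
@2 !Bool  ✓  cont: μX.…
@3 !Int  ✓  cont: &{retry: μX.…, ok: μX.…, data: end}
all 3 steps conform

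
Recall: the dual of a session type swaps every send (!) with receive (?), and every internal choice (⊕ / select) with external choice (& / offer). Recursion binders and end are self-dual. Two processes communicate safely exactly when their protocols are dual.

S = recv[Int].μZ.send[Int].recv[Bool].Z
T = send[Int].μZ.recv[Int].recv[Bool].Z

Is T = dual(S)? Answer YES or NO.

recv[Int] | send[Int]  match
  μZ | μZ  match (binder kept)
    send[Int] | recv[Int]  match
      recv[Bool] | recv[Bool]  ✗ same direction on both sides — not dual

NO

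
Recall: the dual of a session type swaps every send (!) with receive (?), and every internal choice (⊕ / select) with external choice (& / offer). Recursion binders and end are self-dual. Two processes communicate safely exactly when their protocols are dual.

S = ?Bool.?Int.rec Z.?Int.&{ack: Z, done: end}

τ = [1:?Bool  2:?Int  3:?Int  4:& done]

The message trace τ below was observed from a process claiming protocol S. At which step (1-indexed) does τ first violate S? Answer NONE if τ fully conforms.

[1] ?Bool  match  residual = ?Int.rec Z.…
[2] ?Int  match  residual = rec Z.…
[3] ?Int  match  residual = &{ack: rec Z.…, done: end}
[4] & done  match  residual = end
trace exhausted — no violation

NONE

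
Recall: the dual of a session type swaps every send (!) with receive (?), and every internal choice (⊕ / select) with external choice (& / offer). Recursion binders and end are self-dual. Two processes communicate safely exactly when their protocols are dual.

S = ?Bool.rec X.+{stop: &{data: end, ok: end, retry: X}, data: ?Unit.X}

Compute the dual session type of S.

!Bool.rec X.&{stop: +{data: end, ok: end, retry: X}, data: !Unit.X}

?Bool = !Bool
  rec X = rec X  (binder kept)
    +{stop,data} = &{stop,data}  (internal→external)
      [stop]
        &{data,ok,retry} = +{data,ok,retry}  (&→⊕)
          [data]
            end self-dual
          [ok]
            end self-dual
          [retry]
            X self-dual
      [data]
        ?Unit = !Unit
          X self-dual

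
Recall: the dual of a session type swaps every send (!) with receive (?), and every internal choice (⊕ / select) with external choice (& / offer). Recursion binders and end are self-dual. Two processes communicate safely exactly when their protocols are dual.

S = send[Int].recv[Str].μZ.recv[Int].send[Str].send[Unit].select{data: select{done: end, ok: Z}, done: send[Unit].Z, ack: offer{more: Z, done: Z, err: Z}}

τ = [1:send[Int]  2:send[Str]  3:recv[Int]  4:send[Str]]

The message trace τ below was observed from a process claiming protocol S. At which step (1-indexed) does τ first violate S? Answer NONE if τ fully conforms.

[1] send[Int]  ok  cont: recv[Str].μZ.…
[2] got send[Str], protocol expects recv[Str]  ✗

2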